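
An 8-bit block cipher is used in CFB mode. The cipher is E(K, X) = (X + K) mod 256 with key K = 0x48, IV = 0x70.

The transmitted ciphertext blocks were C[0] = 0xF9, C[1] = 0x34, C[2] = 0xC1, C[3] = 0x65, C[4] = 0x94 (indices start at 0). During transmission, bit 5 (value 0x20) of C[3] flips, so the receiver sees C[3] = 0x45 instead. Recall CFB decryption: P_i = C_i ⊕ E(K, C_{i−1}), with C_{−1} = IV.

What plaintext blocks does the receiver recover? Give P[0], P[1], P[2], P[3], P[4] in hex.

P[0] = 0x41, P[1] = 0x75, P[2] = 0xBD, P[3] = 0x4C, P[4] = 0x19

Only C[3] changed, to 0x45. In CFB, a change in C_i flips the same bit in P_i and garbles P_{i+1}. Decrypting the received ciphertext:
P[0]: E(K, 0x70) = 0xB8; 0xF9 ⊕ 0xB8 = 0x41.
P[1]: E(K, 0xF9) = 0x41; 0x34 ⊕ 0x41 = 0x75.
P[2]: E(K, 0x34) = 0x7C; 0xC1 ⊕ 0x7C = 0xBD.
P[3]: E(K, 0xC1) = 0x09; 0x45 ⊕ 0x09 = 0x4C.
P[4]: E(K, 0x45) = 0x8D; 0x94 ⊕ 0x8D = 0x19.
Blocks that differ from the original plaintext: P[3], P[4].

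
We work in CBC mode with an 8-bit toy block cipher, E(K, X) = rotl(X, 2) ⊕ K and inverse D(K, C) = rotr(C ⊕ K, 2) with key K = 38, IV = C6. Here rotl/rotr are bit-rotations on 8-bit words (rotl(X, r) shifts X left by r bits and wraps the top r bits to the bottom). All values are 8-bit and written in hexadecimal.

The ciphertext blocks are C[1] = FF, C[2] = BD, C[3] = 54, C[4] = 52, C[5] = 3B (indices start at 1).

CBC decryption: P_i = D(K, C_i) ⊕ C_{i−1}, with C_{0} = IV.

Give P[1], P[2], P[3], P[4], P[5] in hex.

P[1]: D(K, FF) = F1; F1 ⊕ C6 = 37.
P[2]: D(K, BD) = 61; 61 ⊕ FF = 9E.
P[3]: D(K, 54) = 1B; 1B ⊕ BD = A6.
P[4]: D(K, 52) = 9A; 9A ⊕ 54 = CE.
P[5]: D(K, 3B) = C0; C0 ⊕ 52 = 92.

P[1] = 37, P[2] = 9E, P[3] = A6, P[4] = CE, P[5] = 92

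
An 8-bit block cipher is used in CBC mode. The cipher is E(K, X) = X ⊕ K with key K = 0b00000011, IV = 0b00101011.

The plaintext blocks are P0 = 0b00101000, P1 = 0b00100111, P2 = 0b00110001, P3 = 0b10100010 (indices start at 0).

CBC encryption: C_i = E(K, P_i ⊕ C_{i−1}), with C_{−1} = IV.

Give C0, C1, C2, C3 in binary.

C0: P0 ⊕ 0b00101011 = 0b00000011; E(K, 0b00000011) = 0b00000000.
C1: P1 ⊕ 0b00000000 = 0b00100111; E(K, 0b00100111) = 0b00100100.
C2: P2 ⊕ 0b00100100 = 0b00010101; E(K, 0b00010101) = 0b00010110.
C3: P3 ⊕ 0b00010110 = 0b10110100; E(K, 0b10110100) = 0b10110111.

C0 = 0b00000000, C1 = 0b00100100, C2 = 0b00010110, C3 = 0b10110111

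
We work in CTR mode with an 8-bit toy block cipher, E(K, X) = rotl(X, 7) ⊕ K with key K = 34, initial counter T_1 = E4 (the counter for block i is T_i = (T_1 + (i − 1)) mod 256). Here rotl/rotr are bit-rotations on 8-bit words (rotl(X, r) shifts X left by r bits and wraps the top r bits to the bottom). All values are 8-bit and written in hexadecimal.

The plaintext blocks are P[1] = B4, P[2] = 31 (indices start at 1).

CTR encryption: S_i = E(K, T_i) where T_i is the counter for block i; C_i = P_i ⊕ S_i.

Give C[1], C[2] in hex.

C[1]: T = E4, S = E(K, T) = 46; B4 ⊕ 46 = F2.
C[2]: T = E5, S = E(K, T) = C6; 31 ⊕ C6 = F7.

C[1] = F2, C[2] = F7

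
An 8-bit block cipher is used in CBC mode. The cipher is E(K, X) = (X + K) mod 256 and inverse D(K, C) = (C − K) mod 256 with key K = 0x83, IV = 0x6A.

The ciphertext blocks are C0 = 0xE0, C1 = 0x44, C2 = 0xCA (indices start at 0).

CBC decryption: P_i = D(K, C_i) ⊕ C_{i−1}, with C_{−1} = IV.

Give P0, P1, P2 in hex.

P0: D(K, 0xE0) = 0x5D; 0x5D ⊕ 0x6A = 0x37.
P1: D(K, 0x44) = 0xC1; 0xC1 ⊕ 0xE0 = 0x21.
P2: D(K, 0xCA) = 0x47; 0x47 ⊕ 0x44 = 0x03.

P0 = 0x37, P1 = 0x21, P2 = 0x03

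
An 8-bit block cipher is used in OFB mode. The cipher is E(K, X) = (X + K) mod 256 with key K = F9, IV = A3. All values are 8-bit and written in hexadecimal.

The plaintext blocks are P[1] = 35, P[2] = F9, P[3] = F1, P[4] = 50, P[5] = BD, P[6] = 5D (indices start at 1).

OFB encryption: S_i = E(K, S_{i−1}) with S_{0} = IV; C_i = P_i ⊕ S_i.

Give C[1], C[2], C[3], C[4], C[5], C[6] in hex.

C[1]: S = E(K, A3) = 9C; 35 ⊕ 9C = A9.
C[2]: S = E(K, 9C) = 95; F9 ⊕ 95 = 6C.
C[3]: S = E(K, 95) = 8E; F1 ⊕ 8E = 7F.
C[4]: S = E(K, 8E) = 87; 50 ⊕ 87 = D7.
C[5]: S = E(K, 87) = 80; BD ⊕ 80 = 3D.
C[6]: S = E(K, 80) = 79; 5D ⊕ 79 = 24.

C[1] = A9, C[2] = 6C, C[3] = 7F, C[4] = D7, C[5] = 3D, C[6] = 24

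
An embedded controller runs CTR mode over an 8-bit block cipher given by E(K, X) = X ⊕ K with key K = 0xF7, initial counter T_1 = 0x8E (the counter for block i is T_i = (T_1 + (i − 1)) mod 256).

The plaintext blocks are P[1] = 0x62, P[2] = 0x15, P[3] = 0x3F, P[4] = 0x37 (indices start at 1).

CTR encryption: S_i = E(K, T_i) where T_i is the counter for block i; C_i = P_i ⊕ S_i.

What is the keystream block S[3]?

C[1]: T = 0x8E, S = E(K, T) = 0x79; 0x62 ⊕ 0x79 = 0x1B.
C[2]: T = 0x8F, S = E(K, T) = 0x78; 0x15 ⊕ 0x78 = 0x6D.
C[3]: T = 0x90, S = E(K, T) = 0x67; 0x3F ⊕ 0x67 = 0x58.
So S[3] = 0x67.

0x67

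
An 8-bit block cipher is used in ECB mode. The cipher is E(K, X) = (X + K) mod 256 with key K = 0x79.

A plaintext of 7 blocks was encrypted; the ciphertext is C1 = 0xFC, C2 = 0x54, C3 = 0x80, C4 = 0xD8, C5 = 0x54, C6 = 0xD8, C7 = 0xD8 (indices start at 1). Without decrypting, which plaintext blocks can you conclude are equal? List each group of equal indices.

ECB encrypts each block independently with the same key, so equal ciphertext blocks imply equal plaintext blocks.
C2 = C5 = 0x54, so P2 = P5.
C4 = C6 = C7 = 0xD8, so P4 = P6 = P7.

P2 = P5; P4 = P6 = P7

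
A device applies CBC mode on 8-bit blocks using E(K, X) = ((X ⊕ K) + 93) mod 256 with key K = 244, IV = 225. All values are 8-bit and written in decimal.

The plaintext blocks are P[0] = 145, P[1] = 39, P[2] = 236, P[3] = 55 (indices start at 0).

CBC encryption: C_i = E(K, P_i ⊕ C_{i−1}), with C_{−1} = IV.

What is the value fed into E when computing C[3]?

195

C[0]: P[0] ⊕ 225 = 112; E(K, 112) = 225.
C[1]: P[1] ⊕ 225 = 198; E(K, 198) = 143.
C[2]: P[2] ⊕ 143 = 99; E(K, 99) = 244.
C[3]: P[3] ⊕ 244 = 195; E(K, 195) = 148.
So the input to E for block [3] is 195.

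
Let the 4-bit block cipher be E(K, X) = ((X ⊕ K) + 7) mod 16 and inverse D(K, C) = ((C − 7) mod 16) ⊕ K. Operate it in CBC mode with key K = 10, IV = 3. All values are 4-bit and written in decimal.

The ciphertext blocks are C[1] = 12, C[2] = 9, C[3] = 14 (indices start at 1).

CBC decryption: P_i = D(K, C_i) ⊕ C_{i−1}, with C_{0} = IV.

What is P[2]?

P[2] = 4

P[2]: D(K, 9) = 8; 8 ⊕ 12 = 4.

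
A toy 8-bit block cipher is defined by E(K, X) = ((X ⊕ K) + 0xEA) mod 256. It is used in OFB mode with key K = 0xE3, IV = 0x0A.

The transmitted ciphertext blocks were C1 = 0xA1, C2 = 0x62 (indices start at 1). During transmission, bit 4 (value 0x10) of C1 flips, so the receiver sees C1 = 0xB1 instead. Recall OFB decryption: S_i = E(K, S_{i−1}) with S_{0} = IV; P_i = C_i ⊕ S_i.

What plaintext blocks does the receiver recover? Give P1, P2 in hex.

P1 = 0x62, P2 = 0x78

Only C1 changed, to 0xB1. In OFB, a change in C_i flips the same bit in P_i only; the keystream is unaffected. Decrypting the received ciphertext:
P1: S = E(K, 0x0A) = 0xD3; 0xB1 ⊕ 0xD3 = 0x62.
P2: S = E(K, 0xD3) = 0x1A; 0x62 ⊕ 0x1A = 0x78.
Blocks that differ from the original plaintext: P1.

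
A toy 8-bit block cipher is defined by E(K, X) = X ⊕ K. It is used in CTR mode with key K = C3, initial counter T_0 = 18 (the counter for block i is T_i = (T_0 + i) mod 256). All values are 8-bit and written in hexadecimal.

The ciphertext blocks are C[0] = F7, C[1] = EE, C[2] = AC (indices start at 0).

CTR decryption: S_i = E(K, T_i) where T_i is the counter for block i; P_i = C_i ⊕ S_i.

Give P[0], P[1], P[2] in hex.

P[0] = 2C, P[1] = 34, P[2] = 75

P[0]: T = 18, S = E(K, T) = DB; F7 ⊕ DB = 2C.
P[1]: T = 19, S = E(K, T) = DA; EE ⊕ DA = 34.
P[2]: T = 1A, S = E(K, T) = D9; AC ⊕ D9 = 75.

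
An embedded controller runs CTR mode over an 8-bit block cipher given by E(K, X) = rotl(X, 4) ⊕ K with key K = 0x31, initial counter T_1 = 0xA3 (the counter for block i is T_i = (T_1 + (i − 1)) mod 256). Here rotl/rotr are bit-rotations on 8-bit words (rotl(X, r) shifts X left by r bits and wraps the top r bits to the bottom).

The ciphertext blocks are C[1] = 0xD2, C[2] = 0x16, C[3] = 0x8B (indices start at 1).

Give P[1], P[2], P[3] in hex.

P[1] = 0xD9, P[2] = 0x6D, P[3] = 0xE0

CTR decryption: S_i = E(K, T_i) where T_i is the counter for block i; P_i = C_i ⊕ S_i.
P[1]: T = 0xA3, S = E(K, T) = 0x0B; 0xD2 ⊕ 0x0B = 0xD9.
P[2]: T = 0xA4, S = E(K, T) = 0x7B; 0x16 ⊕ 0x7B = 0x6D.
P[3]: T = 0xA5, S = E(K, T) = 0x6B; 0x8B ⊕ 0x6B = 0xE0.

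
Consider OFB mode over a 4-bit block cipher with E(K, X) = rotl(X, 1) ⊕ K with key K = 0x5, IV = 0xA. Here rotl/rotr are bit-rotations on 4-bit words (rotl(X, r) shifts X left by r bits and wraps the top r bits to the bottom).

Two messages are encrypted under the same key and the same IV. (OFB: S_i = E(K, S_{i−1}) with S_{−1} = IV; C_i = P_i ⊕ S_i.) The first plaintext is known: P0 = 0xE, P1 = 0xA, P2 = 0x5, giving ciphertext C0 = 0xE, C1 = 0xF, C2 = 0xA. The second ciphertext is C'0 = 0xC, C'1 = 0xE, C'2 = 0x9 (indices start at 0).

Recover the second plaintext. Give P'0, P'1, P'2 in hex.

P'0 = 0xC, P'1 = 0xB, P'2 = 0x6

In OFB with a reused IV, both messages share the same keystream S_i, so C_i ⊕ C'_i = P_i ⊕ P'_i and thus P'_i = P_i ⊕ C_i ⊕ C'_i.
P'0: 0xE ⊕ 0xE ⊕ 0xC = 0xC.
P'1: 0xA ⊕ 0xF ⊕ 0xE = 0xB.
P'2: 0x5 ⊕ 0xA ⊕ 0x9 = 0x6.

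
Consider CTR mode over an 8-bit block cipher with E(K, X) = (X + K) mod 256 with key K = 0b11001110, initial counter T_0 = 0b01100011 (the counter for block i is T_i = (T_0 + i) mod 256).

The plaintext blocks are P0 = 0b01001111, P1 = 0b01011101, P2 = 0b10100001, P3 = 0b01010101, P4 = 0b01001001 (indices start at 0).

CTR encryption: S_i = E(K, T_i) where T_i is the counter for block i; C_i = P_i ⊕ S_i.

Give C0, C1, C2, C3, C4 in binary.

C0 = 0b01111110, C1 = 0b01101111, C2 = 0b10010010, C3 = 0b01100001, C4 = 0b01111100

C0: T = 0b01100011, S = E(K, T) = 0b00110001; 0b01001111 ⊕ 0b00110001 = 0b01111110.
C1: T = 0b01100100, S = E(K, T) = 0b00110010; 0b01011101 ⊕ 0b00110010 = 0b01101111.
C2: T = 0b01100101, S = E(K, T) = 0b00110011; 0b10100001 ⊕ 0b00110011 = 0b10010010.
C3: T = 0b01100110, S = E(K, T) = 0b00110100; 0b01010101 ⊕ 0b00110100 = 0b01100001.
C4: T = 0b01100111, S = E(K, T) = 0b00110101; 0b01001001 ⊕ 0b00110101 = 0b01111100.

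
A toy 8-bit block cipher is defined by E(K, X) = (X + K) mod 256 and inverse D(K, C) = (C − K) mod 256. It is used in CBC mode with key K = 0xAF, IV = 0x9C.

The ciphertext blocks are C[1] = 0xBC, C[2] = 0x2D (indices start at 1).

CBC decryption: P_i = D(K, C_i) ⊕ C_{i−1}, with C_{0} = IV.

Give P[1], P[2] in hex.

P[1]: D(K, 0xBC) = 0x0D; 0x0D ⊕ 0x9C = 0x91.
P[2]: D(K, 0x2D) = 0x7E; 0x7E ⊕ 0xBC = 0xC2.

P[1] = 0x91, P[2] = 0xC2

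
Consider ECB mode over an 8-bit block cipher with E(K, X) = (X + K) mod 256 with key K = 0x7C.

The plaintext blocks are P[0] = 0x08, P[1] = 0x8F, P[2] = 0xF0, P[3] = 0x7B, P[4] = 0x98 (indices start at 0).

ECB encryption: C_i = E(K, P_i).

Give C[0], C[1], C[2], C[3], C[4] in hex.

C[0]: E(K, 0x08) = 0x84.
C[1]: E(K, 0x8F) = 0x0B.
C[2]: E(K, 0xF0) = 0x6C.
C[3]: E(K, 0x7B) = 0xF7.
C[4]: E(K, 0x98) = 0x14.

C[0] = 0x84, C[1] = 0x0B, C[2] = 0x6C, C[3] = 0xF7, C[4] = 0x14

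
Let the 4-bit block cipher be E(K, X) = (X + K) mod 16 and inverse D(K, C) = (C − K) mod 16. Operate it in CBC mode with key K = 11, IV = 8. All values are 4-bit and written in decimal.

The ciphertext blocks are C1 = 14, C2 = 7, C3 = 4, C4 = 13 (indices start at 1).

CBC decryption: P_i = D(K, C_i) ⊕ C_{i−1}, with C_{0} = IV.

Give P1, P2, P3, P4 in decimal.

P1 = 11, P2 = 2, P3 = 14, P4 = 6

P1: D(K, 14) = 3; 3 ⊕ 8 = 11.
P2: D(K, 7) = 12; 12 ⊕ 14 = 2.
P3: D(K, 4) = 9; 9 ⊕ 7 = 14.
P4: D(K, 13) = 2; 2 ⊕ 4 = 6.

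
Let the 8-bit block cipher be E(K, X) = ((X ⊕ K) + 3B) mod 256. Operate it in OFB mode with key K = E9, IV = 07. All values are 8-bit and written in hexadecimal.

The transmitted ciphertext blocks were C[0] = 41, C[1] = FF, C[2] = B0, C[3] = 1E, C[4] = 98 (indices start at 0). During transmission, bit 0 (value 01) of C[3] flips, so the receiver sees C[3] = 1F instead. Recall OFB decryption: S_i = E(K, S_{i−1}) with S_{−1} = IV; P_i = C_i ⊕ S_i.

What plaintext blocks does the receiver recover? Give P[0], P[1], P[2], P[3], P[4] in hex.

P[0] = 68, P[1] = 04, P[2] = FD, P[3] = C0, P[4] = E9

Only C[3] changed, to 1F. In OFB, a change in C_i flips the same bit in P_i only; the keystream is unaffected. Decrypting the received ciphertext:
P[0]: S = E(K, 07) = 29; 41 ⊕ 29 = 68.
P[1]: S = E(K, 29) = FB; FF ⊕ FB = 04.
P[2]: S = E(K, FB) = 4D; B0 ⊕ 4D = FD.
P[3]: S = E(K, 4D) = DF; 1F ⊕ DF = C0.
P[4]: S = E(K, DF) = 71; 98 ⊕ 71 = E9.
Blocks that differ from the original plaintext: P[3].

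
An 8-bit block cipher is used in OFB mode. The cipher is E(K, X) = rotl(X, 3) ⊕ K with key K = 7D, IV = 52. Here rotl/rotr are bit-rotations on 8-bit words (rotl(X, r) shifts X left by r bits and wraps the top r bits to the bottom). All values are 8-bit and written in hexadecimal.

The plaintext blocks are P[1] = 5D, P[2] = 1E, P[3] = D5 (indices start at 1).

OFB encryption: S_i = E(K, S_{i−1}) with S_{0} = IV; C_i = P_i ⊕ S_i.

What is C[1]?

C[1] = B2

C[1]: S = E(K, 52) = EF; 5D ⊕ EF = B2.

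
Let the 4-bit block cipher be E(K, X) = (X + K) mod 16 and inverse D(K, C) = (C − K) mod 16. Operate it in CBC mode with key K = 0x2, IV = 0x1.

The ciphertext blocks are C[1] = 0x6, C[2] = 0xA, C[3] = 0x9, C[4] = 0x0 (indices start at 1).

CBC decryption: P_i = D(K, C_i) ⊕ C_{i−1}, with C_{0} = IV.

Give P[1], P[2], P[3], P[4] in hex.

P[1] = 0x5, P[2] = 0xE, P[3] = 0xD, P[4] = 0x7

P[1]: D(K, 0x6) = 0x4; 0x4 ⊕ 0x1 = 0x5.
P[2]: D(K, 0xA) = 0x8; 0x8 ⊕ 0x6 = 0xE.
P[3]: D(K, 0x9) = 0x7; 0x7 ⊕ 0xA = 0xD.
P[4]: D(K, 0x0) = 0xE; 0xE ⊕ 0x9 = 0x7.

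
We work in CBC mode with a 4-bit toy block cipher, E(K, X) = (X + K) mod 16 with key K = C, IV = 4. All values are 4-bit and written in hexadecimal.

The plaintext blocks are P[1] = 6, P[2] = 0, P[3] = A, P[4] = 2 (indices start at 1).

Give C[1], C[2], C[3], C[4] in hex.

C[1] = E, C[2] = A, C[3] = C, C[4] = A

CBC encryption: C_i = E(K, P_i ⊕ C_{i−1}), with C_{0} = IV.
C[1]: P[1] ⊕ 4 = 2; E(K, 2) = E.
C[2]: P[2] ⊕ E = E; E(K, E) = A.
C[3]: P[3] ⊕ A = 0; E(K, 0) = C.
C[4]: P[4] ⊕ C = E; E(K, E) = A.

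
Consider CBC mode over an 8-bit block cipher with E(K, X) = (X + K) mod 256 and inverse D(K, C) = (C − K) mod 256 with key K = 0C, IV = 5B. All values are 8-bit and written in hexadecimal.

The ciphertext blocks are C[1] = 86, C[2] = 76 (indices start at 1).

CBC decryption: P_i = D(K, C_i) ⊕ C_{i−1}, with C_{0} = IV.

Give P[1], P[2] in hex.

P[1]: D(K, 86) = 7A; 7A ⊕ 5B = 21.
P[2]: D(K, 76) = 6A; 6A ⊕ 86 = EC.

P[1] = 21, P[2] = EC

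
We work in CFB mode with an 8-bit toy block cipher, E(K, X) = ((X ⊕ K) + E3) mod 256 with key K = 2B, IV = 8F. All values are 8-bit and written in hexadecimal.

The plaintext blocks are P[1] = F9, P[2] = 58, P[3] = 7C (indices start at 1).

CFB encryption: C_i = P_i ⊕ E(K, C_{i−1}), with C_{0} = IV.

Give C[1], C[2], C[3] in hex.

C[1] = 7E, C[2] = 60, C[3] = 52

C[1]: E(K, 8F) = 87; F9 ⊕ 87 = 7E.
C[2]: E(K, 7E) = 38; 58 ⊕ 38 = 60.
C[3]: E(K, 60) = 2E; 7C ⊕ 2E = 52.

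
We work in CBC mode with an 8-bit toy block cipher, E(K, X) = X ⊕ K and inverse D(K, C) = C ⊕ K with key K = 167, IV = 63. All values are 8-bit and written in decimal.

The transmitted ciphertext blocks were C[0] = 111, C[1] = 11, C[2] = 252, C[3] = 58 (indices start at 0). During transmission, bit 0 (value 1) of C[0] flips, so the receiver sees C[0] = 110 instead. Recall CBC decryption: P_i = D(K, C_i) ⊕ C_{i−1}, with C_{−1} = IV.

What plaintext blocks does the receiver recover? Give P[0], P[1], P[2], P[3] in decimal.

P[0] = 246, P[1] = 194, P[2] = 80, P[3] = 97

Only C[0] changed, to 110. In CBC, a change in C_i garbles P_i and flips the same bit in P_{i+1}. Decrypting the received ciphertext:
P[0]: D(K, 110) = 201; 201 ⊕ 63 = 246.
P[1]: D(K, 11) = 172; 172 ⊕ 110 = 194.
P[2]: D(K, 252) = 91; 91 ⊕ 11 = 80.
P[3]: D(K, 58) = 157; 157 ⊕ 252 = 97.
Blocks that differ from the original plaintext: P[0], P[1].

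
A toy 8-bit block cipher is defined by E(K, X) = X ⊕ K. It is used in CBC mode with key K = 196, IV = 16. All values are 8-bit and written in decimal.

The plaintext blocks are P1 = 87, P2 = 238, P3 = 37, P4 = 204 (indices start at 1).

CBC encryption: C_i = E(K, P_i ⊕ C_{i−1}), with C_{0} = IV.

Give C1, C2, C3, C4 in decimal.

C1 = 131, C2 = 169, C3 = 72, C4 = 64

C1: P1 ⊕ 16 = 71; E(K, 71) = 131.
C2: P2 ⊕ 131 = 109; E(K, 109) = 169.
C3: P3 ⊕ 169 = 140; E(K, 140) = 72.
C4: P4 ⊕ 72 = 132; E(K, 132) = 64.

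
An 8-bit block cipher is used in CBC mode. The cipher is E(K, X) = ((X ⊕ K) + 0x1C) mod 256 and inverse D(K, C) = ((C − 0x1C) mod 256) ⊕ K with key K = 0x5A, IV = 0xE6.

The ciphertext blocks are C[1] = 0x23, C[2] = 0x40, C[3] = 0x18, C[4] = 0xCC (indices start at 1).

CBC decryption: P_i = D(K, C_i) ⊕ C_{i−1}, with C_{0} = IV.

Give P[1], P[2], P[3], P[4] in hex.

P[1]: D(K, 0x23) = 0x5D; 0x5D ⊕ 0xE6 = 0xBB.
P[2]: D(K, 0x40) = 0x7E; 0x7E ⊕ 0x23 = 0x5D.
P[3]: D(K, 0x18) = 0xA6; 0xA6 ⊕ 0x40 = 0xE6.
P[4]: D(K, 0xCC) = 0xEA; 0xEA ⊕ 0x18 = 0xF2.

P[1] = 0xBB, P[2] = 0x5D, P[3] = 0xE6, P[4] = 0xF2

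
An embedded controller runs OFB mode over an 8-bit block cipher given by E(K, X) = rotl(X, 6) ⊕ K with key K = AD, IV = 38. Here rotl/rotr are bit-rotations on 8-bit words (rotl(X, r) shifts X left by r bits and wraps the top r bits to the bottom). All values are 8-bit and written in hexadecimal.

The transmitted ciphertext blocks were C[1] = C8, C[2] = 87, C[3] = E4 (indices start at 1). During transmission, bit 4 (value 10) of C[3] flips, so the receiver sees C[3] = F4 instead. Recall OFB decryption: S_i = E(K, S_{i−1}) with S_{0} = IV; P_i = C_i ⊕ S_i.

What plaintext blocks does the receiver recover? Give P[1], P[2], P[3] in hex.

P[1] = 6B, P[2] = C2, P[3] = 08

Only C[3] changed, to F4. In OFB, a change in C_i flips the same bit in P_i only; the keystream is unaffected. Decrypting the received ciphertext:
P[1]: S = E(K, 38) = A3; C8 ⊕ A3 = 6B.
P[2]: S = E(K, A3) = 45; 87 ⊕ 45 = C2.
P[3]: S = E(K, 45) = FC; F4 ⊕ FC = 08.
Blocks that differ from the original plaintext: P[3].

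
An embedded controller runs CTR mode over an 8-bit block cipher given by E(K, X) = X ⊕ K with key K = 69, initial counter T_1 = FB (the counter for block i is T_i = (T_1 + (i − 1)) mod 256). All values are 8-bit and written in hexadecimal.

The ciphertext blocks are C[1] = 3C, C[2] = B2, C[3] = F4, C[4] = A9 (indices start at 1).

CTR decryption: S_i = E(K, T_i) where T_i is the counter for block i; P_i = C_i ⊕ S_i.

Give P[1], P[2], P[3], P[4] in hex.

P[1] = AE, P[2] = 27, P[3] = 60, P[4] = 3E

P[1]: T = FB, S = E(K, T) = 92; 3C ⊕ 92 = AE.
P[2]: T = FC, S = E(K, T) = 95; B2 ⊕ 95 = 27.
P[3]: T = FD, S = E(K, T) = 94; F4 ⊕ 94 = 60.
P[4]: T = FE, S = E(K, T) = 97; A9 ⊕ 97 = 3E.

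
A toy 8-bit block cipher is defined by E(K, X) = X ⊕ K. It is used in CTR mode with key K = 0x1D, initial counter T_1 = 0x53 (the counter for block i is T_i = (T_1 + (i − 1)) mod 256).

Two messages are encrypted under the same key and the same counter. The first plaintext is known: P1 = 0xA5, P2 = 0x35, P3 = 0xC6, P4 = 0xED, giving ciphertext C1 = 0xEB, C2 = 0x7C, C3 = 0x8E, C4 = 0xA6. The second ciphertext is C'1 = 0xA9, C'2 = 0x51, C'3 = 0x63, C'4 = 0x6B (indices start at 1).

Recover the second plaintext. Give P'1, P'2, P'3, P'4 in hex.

In CTR with a reused counter, both messages share the same keystream S_i, so C_i ⊕ C'_i = P_i ⊕ P'_i and thus P'_i = P_i ⊕ C_i ⊕ C'_i.
P'1: 0xA5 ⊕ 0xEB ⊕ 0xA9 = 0xE7.
P'2: 0x35 ⊕ 0x7C ⊕ 0x51 = 0x18.
P'3: 0xC6 ⊕ 0x8E ⊕ 0x63 = 0x2B.
P'4: 0xED ⊕ 0xA6 ⊕ 0x6B = 0x20.

P'1 = 0xE7, P'2 = 0x18, P'3 = 0x2B, P'4 = 0x20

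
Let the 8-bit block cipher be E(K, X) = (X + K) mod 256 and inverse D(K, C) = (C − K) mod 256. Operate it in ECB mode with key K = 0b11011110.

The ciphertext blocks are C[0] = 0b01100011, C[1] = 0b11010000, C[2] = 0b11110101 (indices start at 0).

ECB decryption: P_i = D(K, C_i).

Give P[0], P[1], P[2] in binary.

P[0] = 0b10000101, P[1] = 0b11110010, P[2] = 0b00010111

P[0]: D(K, 0b01100011) = 0b10000101.
P[1]: D(K, 0b11010000) = 0b11110010.
P[2]: D(K, 0b11110101) = 0b00010111.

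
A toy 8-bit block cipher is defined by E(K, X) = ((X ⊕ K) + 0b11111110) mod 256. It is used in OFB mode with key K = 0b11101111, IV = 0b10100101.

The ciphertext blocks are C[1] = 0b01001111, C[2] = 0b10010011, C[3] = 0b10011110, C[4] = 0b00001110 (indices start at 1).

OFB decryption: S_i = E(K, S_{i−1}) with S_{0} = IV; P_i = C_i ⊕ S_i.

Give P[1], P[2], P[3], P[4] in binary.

P[1] = 0b00000111, P[2] = 0b00110110, P[3] = 0b11010110, P[4] = 0b10101011

P[1]: S = E(K, 0b10100101) = 0b01001000; 0b01001111 ⊕ 0b01001000 = 0b00000111.
P[2]: S = E(K, 0b01001000) = 0b10100101; 0b10010011 ⊕ 0b10100101 = 0b00110110.
P[3]: S = E(K, 0b10100101) = 0b01001000; 0b10011110 ⊕ 0b01001000 = 0b11010110.
P[4]: S = E(K, 0b01001000) = 0b10100101; 0b00001110 ⊕ 0b10100101 = 0b10101011.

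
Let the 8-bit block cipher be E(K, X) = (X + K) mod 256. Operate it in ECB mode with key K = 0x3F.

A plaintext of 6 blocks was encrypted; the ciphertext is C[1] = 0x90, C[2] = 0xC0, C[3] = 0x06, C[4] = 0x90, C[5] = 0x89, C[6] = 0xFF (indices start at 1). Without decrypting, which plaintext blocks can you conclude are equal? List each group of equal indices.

P[1] = P[4]

ECB encrypts each block independently with the same key, so equal ciphertext blocks imply equal plaintext blocks.
C[1] = C[4] = 0x90, so P[1] = P[4].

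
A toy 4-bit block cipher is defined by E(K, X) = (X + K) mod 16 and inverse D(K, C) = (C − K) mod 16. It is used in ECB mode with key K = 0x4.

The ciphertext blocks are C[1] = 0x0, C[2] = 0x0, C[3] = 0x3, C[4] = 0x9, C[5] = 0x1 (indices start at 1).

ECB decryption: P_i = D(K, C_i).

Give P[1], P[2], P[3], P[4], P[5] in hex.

P[1]: D(K, 0x0) = 0xC.
P[2]: D(K, 0x0) = 0xC.
P[3]: D(K, 0x3) = 0xF.
P[4]: D(K, 0x9) = 0x5.
P[5]: D(K, 0x1) = 0xD.

P[1] = 0xC, P[2] = 0xC, P[3] = 0xF, P[4] = 0x5, P[5] = 0xD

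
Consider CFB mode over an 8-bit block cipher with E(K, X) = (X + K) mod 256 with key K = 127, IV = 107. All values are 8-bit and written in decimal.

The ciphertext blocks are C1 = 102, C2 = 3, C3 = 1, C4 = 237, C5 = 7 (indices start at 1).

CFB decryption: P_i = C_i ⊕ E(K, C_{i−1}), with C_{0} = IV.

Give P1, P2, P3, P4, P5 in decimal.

P1: E(K, 107) = 234; 102 ⊕ 234 = 140.
P2: E(K, 102) = 229; 3 ⊕ 229 = 230.
P3: E(K, 3) = 130; 1 ⊕ 130 = 131.
P4: E(K, 1) = 128; 237 ⊕ 128 = 109.
P5: E(K, 237) = 108; 7 ⊕ 108 = 107.

P1 = 140, P2 = 230, P3 = 131, P4 = 109, P5 = 107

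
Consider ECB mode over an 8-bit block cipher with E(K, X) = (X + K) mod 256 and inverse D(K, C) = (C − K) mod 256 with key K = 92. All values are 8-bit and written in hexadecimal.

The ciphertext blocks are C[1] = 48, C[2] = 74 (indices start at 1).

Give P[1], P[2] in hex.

P[1] = B6, P[2] = E2

ECB decryption: P_i = D(K, C_i).
P[1]: D(K, 48) = B6.
P[2]: D(K, 74) = E2.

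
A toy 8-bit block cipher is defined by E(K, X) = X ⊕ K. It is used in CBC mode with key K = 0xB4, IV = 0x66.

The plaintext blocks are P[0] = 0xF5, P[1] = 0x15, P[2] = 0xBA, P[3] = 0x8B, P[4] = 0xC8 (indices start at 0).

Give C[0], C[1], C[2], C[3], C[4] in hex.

CBC encryption: C_i = E(K, P_i ⊕ C_{i−1}), with C_{−1} = IV.
C[0]: P[0] ⊕ 0x66 = 0x93; E(K, 0x93) = 0x27.
C[1]: P[1] ⊕ 0x27 = 0x32; E(K, 0x32) = 0x86.
C[2]: P[2] ⊕ 0x86 = 0x3C; E(K, 0x3C) = 0x88.
C[3]: P[3] ⊕ 0x88 = 0x03; E(K, 0x03) = 0xB7.
C[4]: P[4] ⊕ 0xB7 = 0x7F; E(K, 0x7F) = 0xCB.

C[0] = 0x27, C[1] = 0x86, C[2] = 0x88, C[3] = 0xB7, C[4] = 0xCB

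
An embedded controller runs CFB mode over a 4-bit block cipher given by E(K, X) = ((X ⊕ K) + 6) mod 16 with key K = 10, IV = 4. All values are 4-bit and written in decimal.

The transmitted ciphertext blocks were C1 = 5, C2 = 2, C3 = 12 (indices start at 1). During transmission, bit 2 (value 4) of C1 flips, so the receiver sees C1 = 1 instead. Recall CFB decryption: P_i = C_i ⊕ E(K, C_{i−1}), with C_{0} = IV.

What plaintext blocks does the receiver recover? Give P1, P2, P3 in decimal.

Only C1 changed, to 1. In CFB, a change in C_i flips the same bit in P_i and garbles P_{i+1}. Decrypting the received ciphertext:
P1: E(K, 4) = 4; 1 ⊕ 4 = 5.
P2: E(K, 1) = 1; 2 ⊕ 1 = 3.
P3: E(K, 2) = 14; 12 ⊕ 14 = 2.
Blocks that differ from the original plaintext: P1, P2.

P1 = 5, P2 = 3, P3 = 2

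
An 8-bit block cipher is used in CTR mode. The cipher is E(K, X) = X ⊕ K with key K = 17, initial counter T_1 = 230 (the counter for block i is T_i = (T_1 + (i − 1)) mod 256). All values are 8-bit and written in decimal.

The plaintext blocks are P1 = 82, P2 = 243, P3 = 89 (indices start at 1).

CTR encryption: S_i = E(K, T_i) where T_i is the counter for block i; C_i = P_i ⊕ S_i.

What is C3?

C3 = 160

C1: T = 230, S = E(K, T) = 247; 82 ⊕ 247 = 165.
C2: T = 231, S = E(K, T) = 246; 243 ⊕ 246 = 5.
C3: T = 232, S = E(K, T) = 249; 89 ⊕ 249 = 160.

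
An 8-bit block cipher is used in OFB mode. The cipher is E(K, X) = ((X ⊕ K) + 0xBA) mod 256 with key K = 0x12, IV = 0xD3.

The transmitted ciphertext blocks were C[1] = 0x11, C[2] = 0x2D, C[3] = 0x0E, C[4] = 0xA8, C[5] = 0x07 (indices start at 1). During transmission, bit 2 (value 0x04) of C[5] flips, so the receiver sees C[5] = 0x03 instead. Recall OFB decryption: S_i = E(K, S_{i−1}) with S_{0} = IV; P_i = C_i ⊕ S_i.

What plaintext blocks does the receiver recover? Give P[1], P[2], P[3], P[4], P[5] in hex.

Only C[5] changed, to 0x03. In OFB, a change in C_i flips the same bit in P_i only; the keystream is unaffected. Decrypting the received ciphertext:
P[1]: S = E(K, 0xD3) = 0x7B; 0x11 ⊕ 0x7B = 0x6A.
P[2]: S = E(K, 0x7B) = 0x23; 0x2D ⊕ 0x23 = 0x0E.
P[3]: S = E(K, 0x23) = 0xEB; 0x0E ⊕ 0xEB = 0xE5.
P[4]: S = E(K, 0xEB) = 0xB3; 0xA8 ⊕ 0xB3 = 0x1B.
P[5]: S = E(K, 0xB3) = 0x5B; 0x03 ⊕ 0x5B = 0x58.
Blocks that differ from the original plaintext: P[5].

P[1] = 0x6A, P[2] = 0x0E, P[3] = 0xE5, P[4] = 0x1B, P[5] = 0x58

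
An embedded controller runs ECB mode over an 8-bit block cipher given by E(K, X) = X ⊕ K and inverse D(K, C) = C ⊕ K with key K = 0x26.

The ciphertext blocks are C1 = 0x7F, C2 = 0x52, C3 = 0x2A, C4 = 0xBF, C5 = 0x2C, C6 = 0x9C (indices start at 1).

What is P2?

ECB decryption: P_i = D(K, C_i).
P2: D(K, 0x52) = 0x74.

P2 = 0x74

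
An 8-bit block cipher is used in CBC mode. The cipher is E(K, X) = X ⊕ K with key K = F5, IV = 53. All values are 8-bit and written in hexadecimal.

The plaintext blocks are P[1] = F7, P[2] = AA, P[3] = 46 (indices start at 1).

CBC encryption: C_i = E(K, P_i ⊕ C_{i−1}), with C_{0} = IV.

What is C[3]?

C[3] = BD

C[1]: P[1] ⊕ 53 = A4; E(K, A4) = 51.
C[2]: P[2] ⊕ 51 = FB; E(K, FB) = 0E.
C[3]: P[3] ⊕ 0E = 48; E(K, 48) = BD.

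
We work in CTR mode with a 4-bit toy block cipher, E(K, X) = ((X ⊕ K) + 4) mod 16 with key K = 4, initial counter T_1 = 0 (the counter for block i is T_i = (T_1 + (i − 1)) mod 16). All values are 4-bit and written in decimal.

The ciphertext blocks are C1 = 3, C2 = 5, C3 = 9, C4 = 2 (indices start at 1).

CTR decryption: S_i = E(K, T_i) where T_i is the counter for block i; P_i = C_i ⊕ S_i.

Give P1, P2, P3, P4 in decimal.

P1 = 11, P2 = 12, P3 = 3, P4 = 9

P1: T = 0, S = E(K, T) = 8; 3 ⊕ 8 = 11.
P2: T = 1, S = E(K, T) = 9; 5 ⊕ 9 = 12.
P3: T = 2, S = E(K, T) = 10; 9 ⊕ 10 = 3.
P4: T = 3, S = E(K, T) = 11; 2 ⊕ 11 = 9.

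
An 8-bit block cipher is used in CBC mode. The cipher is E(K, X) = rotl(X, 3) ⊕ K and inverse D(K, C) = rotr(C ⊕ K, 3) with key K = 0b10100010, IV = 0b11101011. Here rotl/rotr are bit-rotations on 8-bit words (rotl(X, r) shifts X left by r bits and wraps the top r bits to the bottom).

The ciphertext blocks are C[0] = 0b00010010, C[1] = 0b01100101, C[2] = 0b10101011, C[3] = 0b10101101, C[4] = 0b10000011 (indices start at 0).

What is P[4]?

P[4] = 0b10001001

CBC decryption: P_i = D(K, C_i) ⊕ C_{i−1}, with C_{−1} = IV.
P[4]: D(K, 0b10000011) = 0b00100100; 0b00100100 ⊕ 0b10101101 = 0b10001001.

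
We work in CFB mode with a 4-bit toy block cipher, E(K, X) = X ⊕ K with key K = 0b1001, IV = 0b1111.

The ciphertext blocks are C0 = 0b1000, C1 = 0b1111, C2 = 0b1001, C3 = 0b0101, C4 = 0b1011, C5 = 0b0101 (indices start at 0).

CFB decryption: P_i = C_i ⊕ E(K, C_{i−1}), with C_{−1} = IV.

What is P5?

P5 = 0b0111

P5: E(K, 0b1011) = 0b0010; 0b0101 ⊕ 0b0010 = 0b0111.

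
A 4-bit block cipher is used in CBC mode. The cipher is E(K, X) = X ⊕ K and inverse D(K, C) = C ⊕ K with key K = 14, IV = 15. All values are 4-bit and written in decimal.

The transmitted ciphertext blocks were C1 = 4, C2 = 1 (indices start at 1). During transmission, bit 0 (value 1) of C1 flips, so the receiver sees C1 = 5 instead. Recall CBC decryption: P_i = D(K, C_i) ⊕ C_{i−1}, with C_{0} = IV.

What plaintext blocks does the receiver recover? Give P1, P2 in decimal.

Only C1 changed, to 5. In CBC, a change in C_i garbles P_i and flips the same bit in P_{i+1}. Decrypting the received ciphertext:
P1: D(K, 5) = 11; 11 ⊕ 15 = 4.
P2: D(K, 1) = 15; 15 ⊕ 5 = 10.
Blocks that differ from the original plaintext: P1, P2.

P1 = 4, P2 = 10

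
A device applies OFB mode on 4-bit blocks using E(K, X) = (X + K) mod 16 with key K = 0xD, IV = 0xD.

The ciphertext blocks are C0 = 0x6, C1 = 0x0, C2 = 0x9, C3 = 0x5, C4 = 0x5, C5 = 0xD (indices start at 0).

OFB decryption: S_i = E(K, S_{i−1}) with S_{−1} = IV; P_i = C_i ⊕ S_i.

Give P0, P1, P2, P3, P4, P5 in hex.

P0: S = E(K, 0xD) = 0xA; 0x6 ⊕ 0xA = 0xC.
P1: S = E(K, 0xA) = 0x7; 0x0 ⊕ 0x7 = 0x7.
P2: S = E(K, 0x7) = 0x4; 0x9 ⊕ 0x4 = 0xD.
P3: S = E(K, 0x4) = 0x1; 0x5 ⊕ 0x1 = 0x4.
P4: S = E(K, 0x1) = 0xE; 0x5 ⊕ 0xE = 0xB.
P5: S = E(K, 0xE) = 0xB; 0xD ⊕ 0xB = 0x6.

P0 = 0xC, P1 = 0x7, P2 = 0xD, P3 = 0x4, P4 = 0xB, P5 = 0x6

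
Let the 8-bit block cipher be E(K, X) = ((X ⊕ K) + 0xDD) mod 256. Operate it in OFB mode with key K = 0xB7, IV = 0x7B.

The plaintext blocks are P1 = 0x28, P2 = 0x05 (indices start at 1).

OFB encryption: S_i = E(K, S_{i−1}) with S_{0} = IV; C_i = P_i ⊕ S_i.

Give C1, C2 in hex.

C1: S = E(K, 0x7B) = 0xA9; 0x28 ⊕ 0xA9 = 0x81.
C2: S = E(K, 0xA9) = 0xFB; 0x05 ⊕ 0xFB = 0xFE.

C1 = 0x81, C2 = 0xFE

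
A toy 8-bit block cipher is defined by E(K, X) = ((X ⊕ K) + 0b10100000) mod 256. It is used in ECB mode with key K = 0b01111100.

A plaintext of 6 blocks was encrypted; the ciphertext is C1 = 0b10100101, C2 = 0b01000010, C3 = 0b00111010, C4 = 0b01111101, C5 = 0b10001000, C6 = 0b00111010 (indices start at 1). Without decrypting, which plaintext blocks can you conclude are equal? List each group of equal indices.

ECB encrypts each block independently with the same key, so equal ciphertext blocks imply equal plaintext blocks.
C3 = C6 = 0b00111010, so P3 = P6.

P3 = P6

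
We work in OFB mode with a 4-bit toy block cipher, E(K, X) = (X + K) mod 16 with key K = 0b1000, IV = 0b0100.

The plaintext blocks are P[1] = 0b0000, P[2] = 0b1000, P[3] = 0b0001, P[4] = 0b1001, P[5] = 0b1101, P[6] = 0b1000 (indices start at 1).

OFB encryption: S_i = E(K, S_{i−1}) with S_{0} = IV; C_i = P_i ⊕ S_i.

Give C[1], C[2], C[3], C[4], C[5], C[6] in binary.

C[1] = 0b1100, C[2] = 0b1100, C[3] = 0b1101, C[4] = 0b1101, C[5] = 0b0001, C[6] = 0b1100

C[1]: S = E(K, 0b0100) = 0b1100; 0b0000 ⊕ 0b1100 = 0b1100.
C[2]: S = E(K, 0b1100) = 0b0100; 0b1000 ⊕ 0b0100 = 0b1100.
C[3]: S = E(K, 0b0100) = 0b1100; 0b0001 ⊕ 0b1100 = 0b1101.
C[4]: S = E(K, 0b1100) = 0b0100; 0b1001 ⊕ 0b0100 = 0b1101.
C[5]: S = E(K, 0b0100) = 0b1100; 0b1101 ⊕ 0b1100 = 0b0001.
C[6]: S = E(K, 0b1100) = 0b0100; 0b1000 ⊕ 0b0100 = 0b1100.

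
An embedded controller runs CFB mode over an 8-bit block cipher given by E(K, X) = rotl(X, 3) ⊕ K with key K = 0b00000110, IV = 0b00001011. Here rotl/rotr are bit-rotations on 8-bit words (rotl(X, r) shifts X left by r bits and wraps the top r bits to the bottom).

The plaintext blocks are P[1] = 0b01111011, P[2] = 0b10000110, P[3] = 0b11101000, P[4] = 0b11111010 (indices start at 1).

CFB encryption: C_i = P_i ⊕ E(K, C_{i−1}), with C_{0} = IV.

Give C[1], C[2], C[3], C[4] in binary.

C[1]: E(K, 0b00001011) = 0b01011110; 0b01111011 ⊕ 0b01011110 = 0b00100101.
C[2]: E(K, 0b00100101) = 0b00101111; 0b10000110 ⊕ 0b00101111 = 0b10101001.
C[3]: E(K, 0b10101001) = 0b01001011; 0b11101000 ⊕ 0b01001011 = 0b10100011.
C[4]: E(K, 0b10100011) = 0b00011011; 0b11111010 ⊕ 0b00011011 = 0b11100001.

C[1] = 0b00100101, C[2] = 0b10101001, C[3] = 0b10100011, C[4] = 0b11100001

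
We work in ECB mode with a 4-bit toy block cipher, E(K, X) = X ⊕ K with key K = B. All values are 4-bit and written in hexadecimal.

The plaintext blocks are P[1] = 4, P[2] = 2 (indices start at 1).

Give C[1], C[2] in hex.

C[1] = F, C[2] = 9

ECB encryption: C_i = E(K, P_i).
C[1]: E(K, 4) = F.
C[2]: E(K, 2) = 9.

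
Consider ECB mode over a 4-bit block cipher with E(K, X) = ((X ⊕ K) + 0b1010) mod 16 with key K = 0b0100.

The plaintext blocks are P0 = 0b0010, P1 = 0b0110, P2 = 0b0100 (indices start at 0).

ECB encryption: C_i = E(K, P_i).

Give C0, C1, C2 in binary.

C0 = 0b0000, C1 = 0b1100, C2 = 0b1010

C0: E(K, 0b0010) = 0b0000.
C1: E(K, 0b0110) = 0b1100.
C2: E(K, 0b0100) = 0b1010.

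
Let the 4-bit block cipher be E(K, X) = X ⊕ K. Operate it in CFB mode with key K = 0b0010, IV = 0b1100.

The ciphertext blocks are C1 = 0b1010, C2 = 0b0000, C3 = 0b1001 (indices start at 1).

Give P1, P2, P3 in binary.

P1 = 0b0100, P2 = 0b1000, P3 = 0b1011

CFB decryption: P_i = C_i ⊕ E(K, C_{i−1}), with C_{0} = IV.
P1: E(K, 0b1100) = 0b1110; 0b1010 ⊕ 0b1110 = 0b0100.
P2: E(K, 0b1010) = 0b1000; 0b0000 ⊕ 0b1000 = 0b1000.
P3: E(K, 0b0000) = 0b0010; 0b1001 ⊕ 0b0010 = 0b1011.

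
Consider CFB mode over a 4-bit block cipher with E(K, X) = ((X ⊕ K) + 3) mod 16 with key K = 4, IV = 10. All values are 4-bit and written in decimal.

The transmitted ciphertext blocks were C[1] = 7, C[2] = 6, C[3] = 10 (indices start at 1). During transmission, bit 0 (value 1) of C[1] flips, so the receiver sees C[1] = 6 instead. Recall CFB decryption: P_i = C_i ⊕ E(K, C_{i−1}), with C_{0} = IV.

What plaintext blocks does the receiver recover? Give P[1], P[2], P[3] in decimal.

Only C[1] changed, to 6. In CFB, a change in C_i flips the same bit in P_i and garbles P_{i+1}. Decrypting the received ciphertext:
P[1]: E(K, 10) = 1; 6 ⊕ 1 = 7.
P[2]: E(K, 6) = 5; 6 ⊕ 5 = 3.
P[3]: E(K, 6) = 5; 10 ⊕ 5 = 15.
Blocks that differ from the original plaintext: P[1], P[2].

P[1] = 7, P[2] = 3, P[3] = 15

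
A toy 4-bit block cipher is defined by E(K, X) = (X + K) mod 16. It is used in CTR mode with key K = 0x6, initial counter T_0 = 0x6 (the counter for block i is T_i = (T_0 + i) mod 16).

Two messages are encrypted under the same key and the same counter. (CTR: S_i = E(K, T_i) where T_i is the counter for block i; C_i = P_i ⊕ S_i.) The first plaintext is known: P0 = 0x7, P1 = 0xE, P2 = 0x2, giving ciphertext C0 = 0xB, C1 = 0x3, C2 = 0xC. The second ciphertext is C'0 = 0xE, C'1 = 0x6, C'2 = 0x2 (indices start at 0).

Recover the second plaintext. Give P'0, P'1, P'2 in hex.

In CTR with a reused counter, both messages share the same keystream S_i, so C_i ⊕ C'_i = P_i ⊕ P'_i and thus P'_i = P_i ⊕ C_i ⊕ C'_i.
P'0: 0x7 ⊕ 0xB ⊕ 0xE = 0x2.
P'1: 0xE ⊕ 0x3 ⊕ 0x6 = 0xB.
P'2: 0x2 ⊕ 0xC ⊕ 0x2 = 0xC.

P'0 = 0x2, P'1 = 0xB, P'2 = 0xC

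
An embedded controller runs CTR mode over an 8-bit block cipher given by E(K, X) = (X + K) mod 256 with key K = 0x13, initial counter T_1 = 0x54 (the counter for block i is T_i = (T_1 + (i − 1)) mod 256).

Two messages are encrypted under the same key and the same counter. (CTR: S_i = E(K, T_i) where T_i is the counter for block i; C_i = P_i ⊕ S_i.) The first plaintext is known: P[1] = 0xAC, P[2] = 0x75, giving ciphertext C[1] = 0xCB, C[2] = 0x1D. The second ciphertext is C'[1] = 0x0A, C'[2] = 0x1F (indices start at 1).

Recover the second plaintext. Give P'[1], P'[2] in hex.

P'[1] = 0x6D, P'[2] = 0x77

In CTR with a reused counter, both messages share the same keystream S_i, so C_i ⊕ C'_i = P_i ⊕ P'_i and thus P'_i = P_i ⊕ C_i ⊕ C'_i.
P'[1]: 0xAC ⊕ 0xCB ⊕ 0x0A = 0x6D.
P'[2]: 0x75 ⊕ 0x1D ⊕ 0x1F = 0x77.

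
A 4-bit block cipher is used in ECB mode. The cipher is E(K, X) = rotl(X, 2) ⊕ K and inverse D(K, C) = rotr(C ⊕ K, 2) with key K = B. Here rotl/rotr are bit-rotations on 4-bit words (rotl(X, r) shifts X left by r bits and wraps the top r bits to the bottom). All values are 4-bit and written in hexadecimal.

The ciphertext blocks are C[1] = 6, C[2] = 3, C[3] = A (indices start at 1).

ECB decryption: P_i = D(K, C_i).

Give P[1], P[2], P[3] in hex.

P[1] = 7, P[2] = 2, P[3] = 4

P[1]: D(K, 6) = 7.
P[2]: D(K, 3) = 2.
P[3]: D(K, A) = 4.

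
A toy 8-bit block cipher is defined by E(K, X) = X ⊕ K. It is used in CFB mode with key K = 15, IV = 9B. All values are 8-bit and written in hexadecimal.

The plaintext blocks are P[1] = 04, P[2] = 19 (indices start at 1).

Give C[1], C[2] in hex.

C[1] = 8A, C[2] = 86

CFB encryption: C_i = P_i ⊕ E(K, C_{i−1}), with C_{0} = IV.
C[1]: E(K, 9B) = 8E; 04 ⊕ 8E = 8A.
C[2]: E(K, 8A) = 9F; 19 ⊕ 9F = 86.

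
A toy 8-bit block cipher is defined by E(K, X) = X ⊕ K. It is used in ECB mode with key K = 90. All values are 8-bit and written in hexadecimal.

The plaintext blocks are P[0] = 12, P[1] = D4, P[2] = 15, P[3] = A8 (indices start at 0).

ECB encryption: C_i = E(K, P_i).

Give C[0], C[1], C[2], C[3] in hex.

C[0]: E(K, 12) = 82.
C[1]: E(K, D4) = 44.
C[2]: E(K, 15) = 85.
C[3]: E(K, A8) = 38.

C[0] = 82, C[1] = 44, C[2] = 85, C[3] = 38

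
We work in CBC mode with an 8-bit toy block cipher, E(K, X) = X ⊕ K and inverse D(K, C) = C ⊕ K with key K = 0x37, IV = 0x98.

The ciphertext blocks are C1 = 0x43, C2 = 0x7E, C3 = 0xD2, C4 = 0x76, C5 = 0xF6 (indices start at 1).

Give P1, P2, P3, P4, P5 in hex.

P1 = 0xEC, P2 = 0x0A, P3 = 0x9B, P4 = 0x93, P5 = 0xB7

CBC decryption: P_i = D(K, C_i) ⊕ C_{i−1}, with C_{0} = IV.
P1: D(K, 0x43) = 0x74; 0x74 ⊕ 0x98 = 0xEC.
P2: D(K, 0x7E) = 0x49; 0x49 ⊕ 0x43 = 0x0A.
P3: D(K, 0xD2) = 0xE5; 0xE5 ⊕ 0x7E = 0x9B.
P4: D(K, 0x76) = 0x41; 0x41 ⊕ 0xD2 = 0x93.
P5: D(K, 0xF6) = 0xC1; 0xC1 ⊕ 0x76 = 0xB7.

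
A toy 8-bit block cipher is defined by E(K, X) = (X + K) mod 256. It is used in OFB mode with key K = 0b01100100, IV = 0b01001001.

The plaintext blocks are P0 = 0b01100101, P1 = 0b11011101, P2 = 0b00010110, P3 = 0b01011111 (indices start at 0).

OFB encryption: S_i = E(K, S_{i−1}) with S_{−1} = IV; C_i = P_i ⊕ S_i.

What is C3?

C3 = 0b10000110

C0: S = E(K, 0b01001001) = 0b10101101; 0b01100101 ⊕ 0b10101101 = 0b11001000.
C1: S = E(K, 0b10101101) = 0b00010001; 0b11011101 ⊕ 0b00010001 = 0b11001100.
C2: S = E(K, 0b00010001) = 0b01110101; 0b00010110 ⊕ 0b01110101 = 0b01100011.
C3: S = E(K, 0b01110101) = 0b11011001; 0b01011111 ⊕ 0b11011001 = 0b10000110.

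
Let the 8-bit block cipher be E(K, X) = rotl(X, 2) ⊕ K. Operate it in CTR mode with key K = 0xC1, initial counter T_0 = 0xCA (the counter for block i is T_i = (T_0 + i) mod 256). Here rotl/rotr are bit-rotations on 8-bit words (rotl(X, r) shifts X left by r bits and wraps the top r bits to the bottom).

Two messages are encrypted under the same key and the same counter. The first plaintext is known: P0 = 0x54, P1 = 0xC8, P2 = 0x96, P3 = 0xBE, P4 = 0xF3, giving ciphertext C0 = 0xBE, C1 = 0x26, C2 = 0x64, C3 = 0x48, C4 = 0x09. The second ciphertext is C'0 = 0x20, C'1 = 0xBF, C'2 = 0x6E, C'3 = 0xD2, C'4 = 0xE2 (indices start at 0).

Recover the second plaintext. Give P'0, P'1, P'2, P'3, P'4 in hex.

In CTR with a reused counter, both messages share the same keystream S_i, so C_i ⊕ C'_i = P_i ⊕ P'_i and thus P'_i = P_i ⊕ C_i ⊕ C'_i.
P'0: 0x54 ⊕ 0xBE ⊕ 0x20 = 0xCA.
P'1: 0xC8 ⊕ 0x26 ⊕ 0xBF = 0x51.
P'2: 0x96 ⊕ 0x64 ⊕ 0x6E = 0x9C.
P'3: 0xBE ⊕ 0x48 ⊕ 0xD2 = 0x24.
P'4: 0xF3 ⊕ 0x09 ⊕ 0xE2 = 0x18.

P'0 = 0xCA, P'1 = 0x51, P'2 = 0x9C, P'3 = 0x24, P'4 = 0x18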